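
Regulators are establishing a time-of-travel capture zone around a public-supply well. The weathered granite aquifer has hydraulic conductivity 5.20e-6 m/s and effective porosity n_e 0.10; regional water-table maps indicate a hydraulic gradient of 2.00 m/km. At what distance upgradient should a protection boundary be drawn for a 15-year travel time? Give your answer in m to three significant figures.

K = 5.20e-6 m/s × 86400 s/d = 0.4493 m/d
Specific discharge q = 0.4493 × 0.0020 = 8.986e-4 m/d
v = Ki/n = 0.4493·0.0020/0.10 = 0.008986 m/d
T = 15 yr × 365 = 5475 d
L = v × T = 0.008986 × 5475 = 49.20 m

49.2 m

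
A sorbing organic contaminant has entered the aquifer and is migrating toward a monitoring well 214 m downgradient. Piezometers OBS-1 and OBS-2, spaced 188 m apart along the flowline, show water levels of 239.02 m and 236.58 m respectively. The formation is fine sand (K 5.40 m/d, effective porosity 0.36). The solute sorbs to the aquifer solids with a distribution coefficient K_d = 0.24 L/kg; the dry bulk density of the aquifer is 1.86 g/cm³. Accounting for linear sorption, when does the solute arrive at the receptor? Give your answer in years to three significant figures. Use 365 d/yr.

6.75 years

Hydraulic gradient i = (239.02 − 236.58) / 188 = 2.44 / 188 = 0.01298
q = Ki = 5.40 × 0.01298 = 0.07009 m/d
v_s = q/n_e = 0.07009/0.36 = 0.1947 m/d
Retardation R = 1 + ρ_b·K_d/n = 1 + 1.86×0.24/0.36 = 2.240
Contaminant velocity v_c = v/R = 0.1947/2.240 = 0.08691 m/d
t = L/v_c = 214/0.08691 = 2462 d
   = 2462/365 = 6.75 yr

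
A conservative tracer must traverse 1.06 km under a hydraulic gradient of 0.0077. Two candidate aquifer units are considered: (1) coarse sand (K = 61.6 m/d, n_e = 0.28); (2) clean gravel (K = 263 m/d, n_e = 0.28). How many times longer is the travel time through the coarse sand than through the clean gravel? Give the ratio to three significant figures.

4.27

Unit 1 (coarse sand): v = 61.6×0.0077/0.28 = 1.694 m/d, t = 1060/1.694 = 625.7 d
Unit 2 (clean gravel): v = 263×0.0077/0.28 = 7.233 m/d, t = 1060/7.233 = 146.6 d
t(coarse sand) / t(clean gravel) = 625.7/146.6 = 4.27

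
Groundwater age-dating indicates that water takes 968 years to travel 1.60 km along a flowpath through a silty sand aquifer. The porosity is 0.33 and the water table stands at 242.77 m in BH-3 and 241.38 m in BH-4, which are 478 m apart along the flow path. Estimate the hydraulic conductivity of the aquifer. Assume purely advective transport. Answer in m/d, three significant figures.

0.514 m/d

Hydraulic gradient i = (242.77 − 241.38) / 478 = 1.39 / 478 = 0.002908
t = 968 years = 353300 d
L = 1.60 km = 1600 m
v = L / t = 1600 / 353300 = 0.004528 m/d
K = v · n / i = 0.004528 × 0.33 / 0.002908 = 0.514 m/d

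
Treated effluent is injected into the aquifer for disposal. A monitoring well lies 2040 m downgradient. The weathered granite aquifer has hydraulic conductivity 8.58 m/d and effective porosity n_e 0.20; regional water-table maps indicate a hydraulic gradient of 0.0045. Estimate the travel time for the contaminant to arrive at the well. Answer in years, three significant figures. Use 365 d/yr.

29.0 years

q = Ki = 8.58 × 0.0045 = 0.03861 m/d
Average linear velocity = 0.03861 / 0.20 = 0.1930 m/d
t = L / v = 2040 / 0.1930 = 10570 d
   = 10570 / 365 = 29.0 yr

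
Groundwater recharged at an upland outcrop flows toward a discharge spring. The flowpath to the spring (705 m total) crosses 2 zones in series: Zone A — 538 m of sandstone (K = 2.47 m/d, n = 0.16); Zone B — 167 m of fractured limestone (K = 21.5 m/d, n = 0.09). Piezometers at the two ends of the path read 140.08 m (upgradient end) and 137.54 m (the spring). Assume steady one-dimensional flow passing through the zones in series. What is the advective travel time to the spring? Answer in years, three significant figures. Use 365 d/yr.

Total head drop ΔH = 140.08 − 137.54 = 2.54 m
Continuity: the same q passes through each zone, so ΔH = q·Σ(L_j/K_j) — the zones act as resistances in series.
Σ(L/K) = 538/2.47 + 167/21.5 = 217.8 + 7.767 = 225.6 d
q = ΔH / Σ(L/K) = 2.54 / 225.6 = 0.01126 m/d (same in every zone)
Zone A: v = q/n = 0.01126/0.16 = 0.07037 m/d → t_A = 538/0.07037 = 7645 d
Zone B: v = q/n = 0.01126/0.09 = 0.1251 m/d → t_B = 167/0.1251 = 1335 d
Total t = 7645 + 1335 = 8980 d
   = 8980 / 365 = 24.6 yr

24.6 years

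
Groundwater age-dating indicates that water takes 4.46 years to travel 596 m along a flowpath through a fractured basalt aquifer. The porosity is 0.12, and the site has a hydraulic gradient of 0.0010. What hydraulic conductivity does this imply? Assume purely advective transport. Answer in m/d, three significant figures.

t = 4.46 years = 1628 d
v = L / t = 596 / 1628 = 0.3661 m/d
K = v · n / i = 0.3661 × 0.12 / 0.0010 = 43.9 m/d

43.9 m/d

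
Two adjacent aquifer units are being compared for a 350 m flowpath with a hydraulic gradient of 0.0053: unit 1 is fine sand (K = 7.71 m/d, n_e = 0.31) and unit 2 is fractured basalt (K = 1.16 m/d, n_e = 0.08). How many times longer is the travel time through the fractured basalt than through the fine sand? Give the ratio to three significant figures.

Unit 1 (fine sand): v = 7.71×0.0053/0.31 = 0.1318 m/d, t = 350/0.1318 = 2655 d
Unit 2 (fractured basalt): v = 1.16×0.0053/0.08 = 0.07685 m/d, t = 350/0.07685 = 4554 d
t(fractured basalt) / t(fine sand) = 4554/2655 = 1.72

1.72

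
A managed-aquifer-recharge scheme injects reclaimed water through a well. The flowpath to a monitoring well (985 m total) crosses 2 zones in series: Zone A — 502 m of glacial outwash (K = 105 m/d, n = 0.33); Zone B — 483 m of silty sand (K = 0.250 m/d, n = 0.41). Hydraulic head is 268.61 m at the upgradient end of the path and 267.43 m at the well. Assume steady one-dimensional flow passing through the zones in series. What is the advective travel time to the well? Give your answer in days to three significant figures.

Total head drop ΔH = 268.61 − 267.43 = 1.18 m
Steady 1-D flow in series ⇒ the Darcy flux q is identical in every zone and the zone head losses add (resistances L/K in series).
Σ(L/K) = 502/105 + 483/0.250 = 4.781 + 1932 = 1937 d
q = ΔH / Σ(L/K) = 1.18 / 1937 = 6.093e-4 m/d (same in every zone)
Zone A: v = q/n = 6.093e-4/0.33 = 0.001846 m/d → t_A = 502/0.001846 = 271900 d
Zone B: v = q/n = 6.093e-4/0.41 = 0.001486 m/d → t_B = 483/0.001486 = 325000 d
Total t = 271900 + 325000 = 596900 d

597000 days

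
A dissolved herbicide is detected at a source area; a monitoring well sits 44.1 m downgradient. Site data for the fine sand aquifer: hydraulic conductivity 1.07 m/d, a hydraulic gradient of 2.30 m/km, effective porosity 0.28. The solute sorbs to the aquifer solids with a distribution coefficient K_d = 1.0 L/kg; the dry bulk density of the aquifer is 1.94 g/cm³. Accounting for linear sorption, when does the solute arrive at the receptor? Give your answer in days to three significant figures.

39800 days

Darcy flux q = K·i = 1.07 × 0.0023 = 0.002461 m/d
Average linear velocity = 0.002461 / 0.28 = 0.008789 m/d
Retardation R = 1 + ρ_b·K_d/n = 1 + 1.94×1.0/0.28 = 7.929
Contaminant velocity v_c = v/R = 0.008789/7.929 = 0.001109 m/d
t = L/v_c = 44.1/0.001109 = 39780 d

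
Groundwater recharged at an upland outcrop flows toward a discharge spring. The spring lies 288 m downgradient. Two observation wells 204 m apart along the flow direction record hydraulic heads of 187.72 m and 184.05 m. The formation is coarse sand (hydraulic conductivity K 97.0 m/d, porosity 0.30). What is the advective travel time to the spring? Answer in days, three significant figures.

Hydraulic gradient i = (187.72 − 184.05) / 204 = 3.67 / 204 = 0.01799
Specific discharge q = 97.0 × 0.01799 = 1.745 m/d
v_s = q/n_e = 1.745/0.30 = 5.817 m/d
t = L / v = 288 / 5.817 = 49.51 d

49.5 days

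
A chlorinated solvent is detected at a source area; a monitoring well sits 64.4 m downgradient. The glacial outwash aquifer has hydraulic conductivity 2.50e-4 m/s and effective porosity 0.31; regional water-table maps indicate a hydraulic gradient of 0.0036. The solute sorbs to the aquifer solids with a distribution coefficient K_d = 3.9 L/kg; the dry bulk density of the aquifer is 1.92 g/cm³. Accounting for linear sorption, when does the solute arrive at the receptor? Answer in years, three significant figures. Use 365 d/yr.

K = 2.50e-4 m/s × 86400 s/d = 21.60 m/d
q = Ki = 21.60 × 0.0036 = 0.07776 m/d
v = Ki/n = 21.60·0.0036/0.31 = 0.2508 m/d
Retardation R = 1 + ρ_b·K_d/n = 1 + 1.92×3.9/0.31 = 25.15
Contaminant velocity v_c = v/R = 0.2508/25.15 = 0.009972 m/d
t = L/v_c = 64.4/0.009972 = 6458 d
   = 6458/365 = 17.7 yr

17.7 years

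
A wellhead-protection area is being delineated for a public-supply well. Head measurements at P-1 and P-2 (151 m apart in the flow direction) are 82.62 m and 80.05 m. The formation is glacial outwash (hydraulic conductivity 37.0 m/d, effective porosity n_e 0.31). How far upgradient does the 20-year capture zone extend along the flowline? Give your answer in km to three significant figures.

Hydraulic gradient i = (82.62 − 80.05) / 151 = 2.57 / 151 = 0.01702
Darcy flux q = K·i = 37.0 × 0.01702 = 0.6297 m/d
v = Ki/n = 37.0·0.01702/0.31 = 2.031 m/d
T = 20 yr × 365 = 7300 d
L = v × T = 2.031 × 7300 = 14830 m
   = 14.8 km

14.8 km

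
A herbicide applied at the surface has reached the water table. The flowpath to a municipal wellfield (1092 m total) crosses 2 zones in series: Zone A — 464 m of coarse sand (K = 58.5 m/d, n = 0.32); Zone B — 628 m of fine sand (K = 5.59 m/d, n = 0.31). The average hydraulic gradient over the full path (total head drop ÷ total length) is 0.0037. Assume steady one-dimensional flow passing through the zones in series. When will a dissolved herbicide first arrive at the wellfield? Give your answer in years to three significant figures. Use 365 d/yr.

Steady 1-D flow in series ⇒ the Darcy flux q is identical in every zone and the zone head losses add (resistances L/K in series).
Σ(L/K) = 464/58.5 + 628/5.59 = 7.932 + 112.3 = 120.3 d
K_eq = L_total / Σ(L/K) = 1092 / 120.3 = 9.079 m/d
q = K_eq · i = 9.079 × 0.0037 = 0.03359 m/d (same in every zone)
Zone A: v = q/n = 0.03359/0.32 = 0.1050 m/d → t_A = 464/0.1050 = 4420 d
Zone B: v = q/n = 0.03359/0.31 = 0.1084 m/d → t_B = 628/0.1084 = 5795 d
Total t = 4420 + 5795 = 10220 d
   = 10220 / 365 = 28.0 yr

28.0 years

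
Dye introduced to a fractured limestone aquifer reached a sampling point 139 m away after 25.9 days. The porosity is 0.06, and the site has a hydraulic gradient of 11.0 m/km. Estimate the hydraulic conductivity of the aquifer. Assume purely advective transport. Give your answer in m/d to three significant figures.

29.3 m/d

v = L / t = 139 / 25.9 = 5.367 m/d
K = v · n / i = 5.367 × 0.06 / 0.011 = 29.3 m/d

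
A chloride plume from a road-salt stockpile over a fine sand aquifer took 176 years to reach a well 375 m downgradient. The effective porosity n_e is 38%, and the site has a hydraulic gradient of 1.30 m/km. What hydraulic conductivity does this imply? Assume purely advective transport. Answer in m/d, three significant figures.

1.71 m/d

t = 176 years = 64240 d
v = L / t = 375 / 64240 = 0.005837 m/d
K = v · n / i = 0.005837 × 0.38 / 0.0013 = 1.71 m/d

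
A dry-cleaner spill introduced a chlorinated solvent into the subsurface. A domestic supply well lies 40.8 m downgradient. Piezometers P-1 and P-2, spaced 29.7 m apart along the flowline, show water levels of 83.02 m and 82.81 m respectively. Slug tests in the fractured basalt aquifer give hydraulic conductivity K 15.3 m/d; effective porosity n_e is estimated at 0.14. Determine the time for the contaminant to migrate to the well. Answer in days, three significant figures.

Hydraulic gradient i = (83.02 − 82.81) / 29.7 = 0.21 / 29.7 = 0.007071
q = Ki = 15.3 × 0.007071 = 0.1082 m/d
Seepage velocity v = q / n = 0.1082 / 0.14 = 0.7727 m/d
t = L / v = 40.8 / 0.7727 = 52.80 d

52.8 days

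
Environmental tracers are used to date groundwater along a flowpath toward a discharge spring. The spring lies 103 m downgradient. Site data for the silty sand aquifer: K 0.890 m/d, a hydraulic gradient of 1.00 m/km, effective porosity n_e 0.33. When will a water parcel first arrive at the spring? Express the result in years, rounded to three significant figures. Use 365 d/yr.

105 years

Specific discharge q = 0.890 × 0.0010 = 8.900e-4 m/d
v_s = q/n_e = 8.900e-4/0.33 = 0.002697 m/d
t = L / v = 103 / 0.002697 = 38190 d
   = 38190 / 365 = 105 yr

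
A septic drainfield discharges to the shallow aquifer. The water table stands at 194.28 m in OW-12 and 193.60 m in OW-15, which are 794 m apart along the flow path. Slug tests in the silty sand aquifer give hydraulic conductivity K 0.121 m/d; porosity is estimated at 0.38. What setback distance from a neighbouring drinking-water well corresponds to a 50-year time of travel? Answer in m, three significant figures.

Hydraulic gradient i = (194.28 − 193.60) / 794 = 0.68 / 794 = 8.564e-4
Specific discharge q = 0.121 × 8.564e-4 = 1.036e-4 m/d
v = Ki/n = 0.121·8.564e-4/0.38 = 2.727e-4 m/d
T = 50 yr × 365 = 18250 d
L = v × T = 2.727e-4 × 18250 = 4.977 m

4.98 m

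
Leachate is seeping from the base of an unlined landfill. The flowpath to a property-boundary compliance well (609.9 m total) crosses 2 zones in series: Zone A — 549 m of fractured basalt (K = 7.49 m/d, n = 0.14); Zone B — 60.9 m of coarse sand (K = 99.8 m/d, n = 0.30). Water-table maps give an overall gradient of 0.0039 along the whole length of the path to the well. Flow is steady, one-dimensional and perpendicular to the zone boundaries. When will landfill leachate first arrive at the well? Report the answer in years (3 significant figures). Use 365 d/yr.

Steady 1-D flow in series ⇒ the Darcy flux q is identical in every zone and the zone head losses add (resistances L/K in series).
Σ(L/K) = 549/7.49 + 60.9/99.8 = 73.30 + 0.6102 = 73.91 d
K_eq = L_total / Σ(L/K) = 609.9 / 73.91 = 8.252 m/d
q = K_eq · i = 8.252 × 0.0039 = 0.03218 m/d (same in every zone)
Zone A: v = q/n = 0.03218/0.14 = 0.2299 m/d → t_A = 549/0.2299 = 2388 d
Zone B: v = q/n = 0.03218/0.30 = 0.1073 m/d → t_B = 60.9/0.1073 = 567.7 d
Total t = 2388 + 567.7 = 2956 d
   = 2956 / 365 = 8.10 yr

8.10 years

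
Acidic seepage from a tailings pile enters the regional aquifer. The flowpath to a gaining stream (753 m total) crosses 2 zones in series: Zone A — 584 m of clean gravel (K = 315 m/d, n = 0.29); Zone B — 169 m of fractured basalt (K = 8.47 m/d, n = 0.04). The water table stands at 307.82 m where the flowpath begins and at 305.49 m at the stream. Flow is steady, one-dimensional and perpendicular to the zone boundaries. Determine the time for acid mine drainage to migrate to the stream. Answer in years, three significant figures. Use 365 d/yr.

Total head drop ΔH = 307.82 − 305.49 = 2.33 m
Steady 1-D flow in series ⇒ the Darcy flux q is identical in every zone and the zone head losses add (resistances L/K in series).
Σ(L/K) = 584/315 + 169/8.47 = 1.854 + 19.95 = 21.81 d
q = ΔH / Σ(L/K) = 2.33 / 21.81 = 0.1068 m/d (same in every zone)
Zone A: v = q/n = 0.1068/0.29 = 0.3684 m/d → t_A = 584/0.3684 = 1585 d
Zone B: v = q/n = 0.1068/0.04 = 2.671 m/d → t_B = 169/2.671 = 63.27 d
Total t = 1585 + 63.27 = 1648 d
   = 1648 / 365 = 4.52 yr

4.52 years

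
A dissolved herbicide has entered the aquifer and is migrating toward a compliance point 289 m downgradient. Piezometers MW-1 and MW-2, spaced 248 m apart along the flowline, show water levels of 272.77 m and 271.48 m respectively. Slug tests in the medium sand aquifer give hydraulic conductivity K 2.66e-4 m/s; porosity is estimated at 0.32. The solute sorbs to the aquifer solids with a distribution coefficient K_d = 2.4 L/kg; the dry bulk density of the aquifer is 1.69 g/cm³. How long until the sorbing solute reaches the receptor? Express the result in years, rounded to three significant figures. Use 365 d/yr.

Hydraulic gradient i = (272.77 − 271.48) / 248 = 1.29 / 248 = 0.005202
K = 2.66e-4 m/s × 86400 s/d = 22.98 m/d
Specific discharge q = 22.98 × 0.005202 = 0.1195 m/d
Average linear velocity = 0.1195 / 0.32 = 0.3736 m/d
Retardation R = 1 + ρ_b·K_d/n = 1 + 1.69×2.4/0.32 = 13.68
Contaminant velocity v_c = v/R = 0.3736/13.68 = 0.02732 m/d
t = L/v_c = 289/0.02732 = 10580 d
   = 10580/365 = 29.0 yr

29.0 years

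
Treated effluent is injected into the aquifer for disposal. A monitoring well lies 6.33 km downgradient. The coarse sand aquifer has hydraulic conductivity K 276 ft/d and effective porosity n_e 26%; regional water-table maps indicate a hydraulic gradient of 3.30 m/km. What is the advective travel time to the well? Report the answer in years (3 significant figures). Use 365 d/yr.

K = 276 ft/d × 0.3048 = 84.12 m/d
Specific discharge q = 84.12 × 0.0033 = 0.2776 m/d
Seepage velocity v = q / n = 0.2776 / 0.26 = 1.068 m/d
L = 6.33 km = 6330 m
t = L / v = 6330 / 1.068 = 5928 d
   = 5928 / 365 = 16.2 yr

16.2 years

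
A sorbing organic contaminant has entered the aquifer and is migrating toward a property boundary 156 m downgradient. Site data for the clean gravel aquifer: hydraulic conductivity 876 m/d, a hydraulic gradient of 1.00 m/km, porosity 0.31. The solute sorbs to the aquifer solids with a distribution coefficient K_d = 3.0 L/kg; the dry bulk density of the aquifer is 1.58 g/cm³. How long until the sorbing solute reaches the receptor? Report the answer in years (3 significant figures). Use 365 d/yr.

Darcy flux q = K·i = 876 × 0.0010 = 0.8760 m/d
v_s = q/n_e = 0.8760/0.31 = 2.826 m/d
Retardation R = 1 + ρ_b·K_d/n = 1 + 1.58×3.0/0.31 = 16.29
Contaminant velocity v_c = v/R = 2.826/16.29 = 0.1735 m/d
t = L/v_c = 156/0.1735 = 899.3 d
   = 899.3/365 = 2.46 yr

2.46 years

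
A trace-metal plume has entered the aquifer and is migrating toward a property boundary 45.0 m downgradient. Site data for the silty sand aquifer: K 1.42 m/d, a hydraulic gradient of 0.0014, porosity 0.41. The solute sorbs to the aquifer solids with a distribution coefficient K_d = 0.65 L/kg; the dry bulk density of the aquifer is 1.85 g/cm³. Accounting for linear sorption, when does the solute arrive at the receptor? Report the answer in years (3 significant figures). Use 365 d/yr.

100 years

Darcy flux q = K·i = 1.42 × 0.0014 = 0.001988 m/d
Seepage velocity v = q / n = 0.001988 / 0.41 = 0.004849 m/d
Retardation R = 1 + ρ_b·K_d/n = 1 + 1.85×0.65/0.41 = 3.933
Contaminant velocity v_c = v/R = 0.004849/3.933 = 0.001233 m/d
t = L/v_c = 45.0/0.001233 = 36500 d
   = 36500/365 = 100 yr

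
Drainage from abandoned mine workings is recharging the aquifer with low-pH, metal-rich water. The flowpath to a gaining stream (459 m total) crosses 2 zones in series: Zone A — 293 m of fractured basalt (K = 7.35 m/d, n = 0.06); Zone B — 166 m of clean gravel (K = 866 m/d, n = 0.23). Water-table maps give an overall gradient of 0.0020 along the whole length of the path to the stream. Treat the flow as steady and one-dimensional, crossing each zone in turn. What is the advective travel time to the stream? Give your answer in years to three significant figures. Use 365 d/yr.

For zones in series the flux q is common to all zones; the equivalent conductivity is the harmonic (thickness-weighted) mean, K_eq = L_total / Σ(L_j/K_j).
Σ(L/K) = 293/7.35 + 166/866 = 39.86 + 0.1917 = 40.06 d
K_eq = L_total / Σ(L/K) = 459 / 40.06 = 11.46 m/d
q = K_eq · i = 11.46 × 0.0020 = 0.02292 m/d (same in every zone)
Zone A: v = q/n = 0.02292/0.06 = 0.3820 m/d → t_A = 293/0.3820 = 767.1 d
Zone B: v = q/n = 0.02292/0.23 = 0.09964 m/d → t_B = 166/0.09964 = 1666 d
Total t = 767.1 + 1666 = 2433 d
   = 2433 / 365 = 6.67 yr

6.67 years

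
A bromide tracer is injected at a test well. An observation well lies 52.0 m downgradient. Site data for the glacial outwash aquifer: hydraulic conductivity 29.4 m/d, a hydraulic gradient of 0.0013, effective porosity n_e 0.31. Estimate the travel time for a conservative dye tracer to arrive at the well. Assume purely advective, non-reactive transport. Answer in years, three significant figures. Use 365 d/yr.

Specific discharge q = 29.4 × 0.0013 = 0.03822 m/d
Seepage velocity v = q / n = 0.03822 / 0.31 = 0.1233 m/d
t = L / v = 52.0 / 0.1233 = 421.8 d
   = 421.8 / 365 = 1.16 yr

1.16 years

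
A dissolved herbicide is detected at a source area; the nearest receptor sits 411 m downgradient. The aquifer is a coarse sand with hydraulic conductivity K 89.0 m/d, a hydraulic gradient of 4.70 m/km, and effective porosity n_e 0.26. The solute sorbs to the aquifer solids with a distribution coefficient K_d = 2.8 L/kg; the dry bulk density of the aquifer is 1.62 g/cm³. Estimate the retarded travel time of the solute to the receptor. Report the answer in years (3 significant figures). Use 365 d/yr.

Darcy flux q = K·i = 89.0 × 0.0047 = 0.4183 m/d
Seepage velocity v = q / n = 0.4183 / 0.26 = 1.609 m/d
Retardation R = 1 + ρ_b·K_d/n = 1 + 1.62×2.8/0.26 = 18.45
Contaminant velocity v_c = v/R = 1.609/18.45 = 0.08722 m/d
t = L/v_c = 411/0.08722 = 4712 d
   = 4712/365 = 12.9 yr

12.9 years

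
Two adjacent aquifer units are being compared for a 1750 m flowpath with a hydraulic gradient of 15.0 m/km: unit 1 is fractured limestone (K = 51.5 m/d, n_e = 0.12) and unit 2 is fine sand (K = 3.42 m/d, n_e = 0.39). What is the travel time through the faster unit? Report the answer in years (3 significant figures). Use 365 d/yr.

0.745 years

Unit 1 (fractured limestone): v = 51.5×0.015/0.12 = 6.438 m/d, t = 1750/6.438 = 271.8 d
Unit 2 (fine sand): v = 3.42×0.015/0.39 = 0.1315 m/d, t = 1750/0.1315 = 13300 d
Faster: 271.8 d / 365 = 0.745 yr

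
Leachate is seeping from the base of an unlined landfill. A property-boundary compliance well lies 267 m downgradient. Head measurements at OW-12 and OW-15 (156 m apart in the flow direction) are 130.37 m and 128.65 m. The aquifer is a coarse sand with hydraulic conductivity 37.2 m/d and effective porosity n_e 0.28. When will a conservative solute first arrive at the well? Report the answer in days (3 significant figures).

182 days

Hydraulic gradient i = (130.37 − 128.65) / 156 = 1.72 / 156 = 0.01103
Darcy flux q = K·i = 37.2 × 0.01103 = 0.4102 m/d
Seepage velocity v = q / n = 0.4102 / 0.28 = 1.465 m/d
t = L / v = 267 / 1.465 = 182.3 d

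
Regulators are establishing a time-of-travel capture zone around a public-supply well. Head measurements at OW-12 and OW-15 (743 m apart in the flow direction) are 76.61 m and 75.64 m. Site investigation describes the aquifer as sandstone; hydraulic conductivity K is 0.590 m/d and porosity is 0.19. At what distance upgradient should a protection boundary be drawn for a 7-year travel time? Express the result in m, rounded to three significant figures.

10.4 m

Hydraulic gradient i = (76.61 − 75.64) / 743 = 0.97 / 743 = 0.001306
q = Ki = 0.590 × 0.001306 = 7.703e-4 m/d
Seepage velocity v = q / n = 7.703e-4 / 0.19 = 0.004054 m/d
T = 7 yr × 365 = 2555 d
L = v × T = 0.004054 × 2555 = 10.36 m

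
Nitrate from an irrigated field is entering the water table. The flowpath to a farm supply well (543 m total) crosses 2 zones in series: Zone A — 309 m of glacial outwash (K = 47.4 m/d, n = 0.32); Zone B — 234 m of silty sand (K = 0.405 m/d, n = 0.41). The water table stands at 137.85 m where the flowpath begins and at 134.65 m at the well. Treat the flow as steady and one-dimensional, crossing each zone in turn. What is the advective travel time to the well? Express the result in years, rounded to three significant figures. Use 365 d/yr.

Total head drop ΔH = 137.85 − 134.65 = 3.20 m
Steady 1-D flow in series ⇒ the Darcy flux q is identical in every zone and the zone head losses add (resistances L/K in series).
Σ(L/K) = 309/47.4 + 234/0.405 = 6.519 + 577.8 = 584.3 d
q = ΔH / Σ(L/K) = 3.20 / 584.3 = 0.005477 m/d (same in every zone)
Zone A: v = q/n = 0.005477/0.32 = 0.01711 m/d → t_A = 309/0.01711 = 18050 d
Zone B: v = q/n = 0.005477/0.41 = 0.01336 m/d → t_B = 234/0.01336 = 17520 d
Total t = 18050 + 17520 = 35570 d
   = 35570 / 365 = 97.5 yr

97.5 years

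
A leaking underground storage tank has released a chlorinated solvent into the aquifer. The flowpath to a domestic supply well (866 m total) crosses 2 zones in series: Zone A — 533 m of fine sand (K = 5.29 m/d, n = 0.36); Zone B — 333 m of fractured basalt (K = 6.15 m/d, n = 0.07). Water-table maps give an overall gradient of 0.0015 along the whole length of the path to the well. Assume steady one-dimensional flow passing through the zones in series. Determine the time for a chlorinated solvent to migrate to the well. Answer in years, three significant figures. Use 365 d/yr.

For zones in series the flux q is common to all zones; the equivalent conductivity is the harmonic (thickness-weighted) mean, K_eq = L_total / Σ(L_j/K_j).
Σ(L/K) = 533/5.29 + 333/6.15 = 100.8 + 54.15 = 154.9 d
K_eq = L_total / Σ(L/K) = 866 / 154.9 = 5.591 m/d
q = K_eq · i = 5.591 × 0.0015 = 0.008386 m/d (same in every zone)
Zone A: v = q/n = 0.008386/0.36 = 0.02329 m/d → t_A = 533/0.02329 = 22880 d
Zone B: v = q/n = 0.008386/0.07 = 0.1198 m/d → t_B = 333/0.1198 = 2780 d
Total t = 22880 + 2780 = 25660 d
   = 25660 / 365 = 70.3 yr

70.3 years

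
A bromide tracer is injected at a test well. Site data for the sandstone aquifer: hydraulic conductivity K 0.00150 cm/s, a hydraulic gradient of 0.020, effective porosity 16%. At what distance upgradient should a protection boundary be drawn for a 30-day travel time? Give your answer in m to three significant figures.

K = 0.00150 cm/s × 864 = 1.296 m/d
q = Ki = 1.296 × 0.020 = 0.02592 m/d
v = Ki/n = 1.296·0.020/0.16 = 0.1620 m/d
L = v × T = 0.1620 × 30 = 4.860 m

4.86 m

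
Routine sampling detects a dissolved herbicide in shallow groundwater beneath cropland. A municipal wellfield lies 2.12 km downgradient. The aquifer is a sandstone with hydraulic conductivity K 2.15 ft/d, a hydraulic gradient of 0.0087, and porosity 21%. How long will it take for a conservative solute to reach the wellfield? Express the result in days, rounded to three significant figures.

78100 days

K = 2.15 ft/d × 0.3048 = 0.6553 m/d
Specific discharge q = 0.6553 × 0.0087 = 0.005701 m/d
v_s = q/n_e = 0.005701/0.21 = 0.02715 m/d
L = 2.12 km = 2120 m
t = L / v = 2120 / 0.02715 = 78090 d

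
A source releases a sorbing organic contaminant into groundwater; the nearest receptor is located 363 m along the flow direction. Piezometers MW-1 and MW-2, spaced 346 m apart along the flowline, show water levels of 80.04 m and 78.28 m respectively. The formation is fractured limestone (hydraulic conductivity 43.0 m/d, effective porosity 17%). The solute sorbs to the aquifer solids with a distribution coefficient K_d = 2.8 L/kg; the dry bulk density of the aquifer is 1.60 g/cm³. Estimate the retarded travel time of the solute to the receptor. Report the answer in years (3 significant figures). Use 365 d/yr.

Hydraulic gradient i = (80.04 − 78.28) / 346 = 1.76 / 346 = 0.005087
Specific discharge q = 43.0 × 0.005087 = 0.2187 m/d
Average linear velocity = 0.2187 / 0.17 = 1.287 m/d
Retardation R = 1 + ρ_b·K_d/n = 1 + 1.60×2.8/0.17 = 27.35
Contaminant velocity v_c = v/R = 1.287/27.35 = 0.04704 m/d
t = L/v_c = 363/0.04704 = 7717 d
   = 7717/365 = 21.1 yr

21.1 years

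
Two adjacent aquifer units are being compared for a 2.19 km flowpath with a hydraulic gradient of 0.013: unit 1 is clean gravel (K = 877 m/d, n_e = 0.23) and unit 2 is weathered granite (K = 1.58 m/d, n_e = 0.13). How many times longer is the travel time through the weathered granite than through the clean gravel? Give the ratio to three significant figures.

Unit 1 (clean gravel): v = 877×0.013/0.23 = 49.57 m/d, t = 2190/49.57 = 44.18 d
Unit 2 (weathered granite): v = 1.58×0.013/0.13 = 0.1580 m/d, t = 2190/0.1580 = 13860 d
t(weathered granite) / t(clean gravel) = 13860/44.18 = 314

314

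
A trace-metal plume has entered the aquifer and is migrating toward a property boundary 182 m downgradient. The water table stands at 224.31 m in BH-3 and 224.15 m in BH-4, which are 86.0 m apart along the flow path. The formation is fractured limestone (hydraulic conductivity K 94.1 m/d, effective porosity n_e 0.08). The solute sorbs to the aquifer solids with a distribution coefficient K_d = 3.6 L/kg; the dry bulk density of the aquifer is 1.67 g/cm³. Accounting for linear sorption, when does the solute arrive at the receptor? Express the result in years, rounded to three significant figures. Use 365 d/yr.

17.4 years

Hydraulic gradient i = (224.31 − 224.15) / 86.0 = 0.16 / 86.0 = 0.001860
Darcy flux q = K·i = 94.1 × 0.001860 = 0.1751 m/d
v = Ki/n = 94.1·0.001860/0.08 = 2.188 m/d
Retardation R = 1 + ρ_b·K_d/n = 1 + 1.67×3.6/0.08 = 76.15
Contaminant velocity v_c = v/R = 2.188/76.15 = 0.02874 m/d
t = L/v_c = 182/0.02874 = 6333 d
   = 6333/365 = 17.4 yr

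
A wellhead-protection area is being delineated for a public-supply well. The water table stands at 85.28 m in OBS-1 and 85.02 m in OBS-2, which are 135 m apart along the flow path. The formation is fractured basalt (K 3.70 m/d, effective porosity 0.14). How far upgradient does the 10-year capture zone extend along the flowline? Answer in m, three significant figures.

186 m

Hydraulic gradient i = (85.28 − 85.02) / 135 = 0.26 / 135 = 0.001926
Specific discharge q = 3.70 × 0.001926 = 0.007126 m/d
Seepage velocity v = q / n = 0.007126 / 0.14 = 0.05090 m/d
T = 10 yr × 365 = 3650 d
L = v × T = 0.05090 × 3650 = 185.8 m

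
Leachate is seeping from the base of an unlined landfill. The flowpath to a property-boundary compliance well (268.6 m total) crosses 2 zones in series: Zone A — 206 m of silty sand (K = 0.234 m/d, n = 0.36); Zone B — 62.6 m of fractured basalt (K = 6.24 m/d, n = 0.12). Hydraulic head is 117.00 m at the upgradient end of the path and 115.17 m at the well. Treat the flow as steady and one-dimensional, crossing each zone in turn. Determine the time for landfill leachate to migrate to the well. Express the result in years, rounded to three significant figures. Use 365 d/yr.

109 years

Total head drop ΔH = 117.00 − 115.17 = 1.83 m
Steady 1-D flow in series ⇒ the Darcy flux q is identical in every zone and the zone head losses add (resistances L/K in series).
Σ(L/K) = 206/0.234 + 62.6/6.24 = 880.3 + 10.03 = 890.4 d
q = ΔH / Σ(L/K) = 1.83 / 890.4 = 0.002055 m/d (same in every zone)
Zone A: v = q/n = 0.002055/0.36 = 0.005709 m/d → t_A = 206/0.005709 = 36080 d
Zone B: v = q/n = 0.002055/0.12 = 0.01713 m/d → t_B = 62.6/0.01713 = 3655 d
Total t = 36080 + 3655 = 39740 d
   = 39740 / 365 = 109 yr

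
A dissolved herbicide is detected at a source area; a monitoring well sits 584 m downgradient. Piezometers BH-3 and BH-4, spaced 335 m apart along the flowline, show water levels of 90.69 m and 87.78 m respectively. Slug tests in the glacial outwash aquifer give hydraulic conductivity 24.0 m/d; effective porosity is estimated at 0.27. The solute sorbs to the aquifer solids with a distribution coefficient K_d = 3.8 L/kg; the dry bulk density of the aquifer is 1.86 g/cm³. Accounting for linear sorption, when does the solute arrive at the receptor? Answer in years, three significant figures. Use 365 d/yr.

56.3 years

Hydraulic gradient i = (90.69 − 87.78) / 335 = 2.91 / 335 = 0.008687
Darcy flux q = K·i = 24.0 × 0.008687 = 0.2085 m/d
v_s = q/n_e = 0.2085/0.27 = 0.7721 m/d
Retardation R = 1 + ρ_b·K_d/n = 1 + 1.86×3.8/0.27 = 27.18
Contaminant velocity v_c = v/R = 0.7721/27.18 = 0.02841 m/d
t = L/v_c = 584/0.02841 = 20560 d
   = 20560/365 = 56.3 yr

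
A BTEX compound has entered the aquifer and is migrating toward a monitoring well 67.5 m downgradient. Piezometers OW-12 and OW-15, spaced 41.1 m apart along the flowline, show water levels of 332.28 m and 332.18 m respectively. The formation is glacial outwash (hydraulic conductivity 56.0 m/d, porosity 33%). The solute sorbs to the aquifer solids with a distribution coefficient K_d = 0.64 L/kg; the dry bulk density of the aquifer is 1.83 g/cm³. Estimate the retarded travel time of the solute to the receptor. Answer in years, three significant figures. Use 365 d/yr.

Hydraulic gradient i = (332.28 − 332.18) / 41.1 = 0.10 / 41.1 = 0.002433
Darcy flux q = K·i = 56.0 × 0.002433 = 0.1363 m/d
v_s = q/n_e = 0.1363/0.33 = 0.4129 m/d
Retardation R = 1 + ρ_b·K_d/n = 1 + 1.83×0.64/0.33 = 4.549
Contaminant velocity v_c = v/R = 0.4129/4.549 = 0.09076 m/d
t = L/v_c = 67.5/0.09076 = 743.7 d
   = 743.7/365 = 2.04 yr

2.04 years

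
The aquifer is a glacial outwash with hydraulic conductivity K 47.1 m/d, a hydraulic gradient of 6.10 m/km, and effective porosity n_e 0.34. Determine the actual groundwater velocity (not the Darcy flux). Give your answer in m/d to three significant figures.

0.845 m/d

Specific discharge q = 47.1 × 0.0061 = 0.2873 m/d
v = Ki/n = 47.1·0.0061/0.34 = 0.8450 m/d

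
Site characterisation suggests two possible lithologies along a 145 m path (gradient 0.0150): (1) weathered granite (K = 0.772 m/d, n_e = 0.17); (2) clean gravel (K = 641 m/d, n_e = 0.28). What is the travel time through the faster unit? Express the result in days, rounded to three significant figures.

Unit 1 (weathered granite): v = 0.772×0.015/0.17 = 0.06812 m/d, t = 145/0.06812 = 2129 d
Unit 2 (clean gravel): v = 641×0.015/0.28 = 34.34 m/d, t = 145/34.34 = 4.223 d
Faster unit: t = 4.22 d

4.22 days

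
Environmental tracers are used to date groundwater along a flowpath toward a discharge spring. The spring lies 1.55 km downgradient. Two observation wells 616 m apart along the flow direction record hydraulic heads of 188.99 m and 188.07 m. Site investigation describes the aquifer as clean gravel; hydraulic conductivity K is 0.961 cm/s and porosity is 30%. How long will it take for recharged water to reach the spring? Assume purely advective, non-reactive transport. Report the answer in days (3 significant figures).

375 days

Hydraulic gradient i = (188.99 − 188.07) / 616 = 0.92 / 616 = 0.001494
K = 0.961 cm/s × 864 = 830.3 m/d
q = Ki = 830.3 × 0.001494 = 1.240 m/d
Seepage velocity v = q / n = 1.240 / 0.30 = 4.134 m/d
L = 1.55 km = 1550 m
t = L / v = 1550 / 4.134 = 375.0 d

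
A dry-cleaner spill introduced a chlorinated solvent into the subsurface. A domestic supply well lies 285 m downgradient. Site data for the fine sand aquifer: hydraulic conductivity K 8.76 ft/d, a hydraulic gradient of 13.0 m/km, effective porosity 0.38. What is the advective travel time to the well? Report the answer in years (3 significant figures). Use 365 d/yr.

K = 8.76 ft/d × 0.3048 = 2.670 m/d
q = Ki = 2.670 × 0.013 = 0.03471 m/d
v_s = q/n_e = 0.03471/0.38 = 0.09134 m/d
t = L / v = 285 / 0.09134 = 3120 d
   = 3120 / 365 = 8.55 yr

8.55 years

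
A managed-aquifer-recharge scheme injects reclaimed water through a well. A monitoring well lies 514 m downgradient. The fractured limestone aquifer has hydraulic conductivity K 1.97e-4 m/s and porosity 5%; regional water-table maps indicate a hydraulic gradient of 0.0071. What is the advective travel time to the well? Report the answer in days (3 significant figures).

K = 1.97e-4 m/s × 86400 s/d = 17.02 m/d
Darcy flux q = K·i = 17.02 × 0.0071 = 0.1208 m/d
v_s = q/n_e = 0.1208/0.05 = 2.417 m/d
t = L / v = 514 / 2.417 = 212.7 d

213 days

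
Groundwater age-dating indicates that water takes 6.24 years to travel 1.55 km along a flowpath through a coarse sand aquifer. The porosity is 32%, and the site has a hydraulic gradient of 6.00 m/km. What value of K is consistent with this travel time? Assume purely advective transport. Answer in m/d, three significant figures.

t = 6.24 years = 2278 d
L = 1.55 km = 1550 m
v = L / t = 1550 / 2278 = 0.6805 m/d
K = v · n / i = 0.6805 × 0.32 / 0.0060 = 36.3 m/d

36.3 m/d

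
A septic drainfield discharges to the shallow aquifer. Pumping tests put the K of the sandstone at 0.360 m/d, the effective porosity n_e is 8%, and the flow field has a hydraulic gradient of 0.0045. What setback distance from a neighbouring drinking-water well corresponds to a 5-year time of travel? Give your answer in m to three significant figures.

Specific discharge q = 0.360 × 0.0045 = 0.001620 m/d
Seepage velocity v = q / n = 0.001620 / 0.08 = 0.02025 m/d
T = 5 yr × 365 = 1825 d
L = v × T = 0.02025 × 1825 = 36.96 m

37.0 m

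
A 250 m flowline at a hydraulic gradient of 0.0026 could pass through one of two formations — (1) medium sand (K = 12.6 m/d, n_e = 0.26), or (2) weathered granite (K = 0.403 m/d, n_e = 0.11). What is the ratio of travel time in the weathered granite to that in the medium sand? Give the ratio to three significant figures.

Unit 1 (medium sand): v = 12.6×0.0026/0.26 = 0.1260 m/d, t = 250/0.1260 = 1984 d
Unit 2 (weathered granite): v = 0.403×0.0026/0.11 = 0.009525 m/d, t = 250/0.009525 = 26250 d
t(weathered granite) / t(medium sand) = 26250/1984 = 13.2

13.2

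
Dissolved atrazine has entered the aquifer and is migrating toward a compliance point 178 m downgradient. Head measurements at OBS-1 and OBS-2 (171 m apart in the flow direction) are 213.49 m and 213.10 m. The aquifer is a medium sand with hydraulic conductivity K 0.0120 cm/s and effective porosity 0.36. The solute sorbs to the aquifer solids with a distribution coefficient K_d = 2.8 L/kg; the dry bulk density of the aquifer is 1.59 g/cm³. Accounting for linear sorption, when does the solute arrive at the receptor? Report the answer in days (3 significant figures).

Hydraulic gradient i = (213.49 − 213.10) / 171 = 0.39 / 171 = 0.002281
K = 0.0120 cm/s × 864 = 10.37 m/d
Specific discharge q = 10.37 × 0.002281 = 0.02365 m/d
Seepage velocity v = q / n = 0.02365 / 0.36 = 0.06568 m/d
Retardation R = 1 + ρ_b·K_d/n = 1 + 1.59×2.8/0.36 = 13.37
Contaminant velocity v_c = v/R = 0.06568/13.37 = 0.004914 m/d
t = L/v_c = 178/0.004914 = 36220 d

36200 days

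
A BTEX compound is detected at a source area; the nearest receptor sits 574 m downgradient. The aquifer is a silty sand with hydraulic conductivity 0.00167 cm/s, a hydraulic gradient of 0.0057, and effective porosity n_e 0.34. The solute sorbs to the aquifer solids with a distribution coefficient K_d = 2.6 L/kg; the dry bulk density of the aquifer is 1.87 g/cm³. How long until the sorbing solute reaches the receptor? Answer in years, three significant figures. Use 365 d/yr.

K = 0.00167 cm/s × 864 = 1.443 m/d
q = Ki = 1.443 × 0.0057 = 0.008224 m/d
Average linear velocity = 0.008224 / 0.34 = 0.02419 m/d
Retardation R = 1 + ρ_b·K_d/n = 1 + 1.87×2.6/0.34 = 15.30
Contaminant velocity v_c = v/R = 0.02419/15.30 = 0.001581 m/d
t = L/v_c = 574/0.001581 = 363100 d
   = 363100/365 = 995 yr

995 years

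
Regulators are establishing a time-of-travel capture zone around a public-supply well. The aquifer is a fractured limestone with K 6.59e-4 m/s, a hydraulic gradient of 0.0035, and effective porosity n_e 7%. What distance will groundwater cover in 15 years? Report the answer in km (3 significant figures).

15.6 km

K = 6.59e-4 m/s × 86400 s/d = 56.94 m/d
q = Ki = 56.94 × 0.0035 = 0.1993 m/d
v_s = q/n_e = 0.1993/0.07 = 2.847 m/d
T = 15 yr × 365 = 5475 d
L = v × T = 2.847 × 5475 = 15590 m
   = 15.6 km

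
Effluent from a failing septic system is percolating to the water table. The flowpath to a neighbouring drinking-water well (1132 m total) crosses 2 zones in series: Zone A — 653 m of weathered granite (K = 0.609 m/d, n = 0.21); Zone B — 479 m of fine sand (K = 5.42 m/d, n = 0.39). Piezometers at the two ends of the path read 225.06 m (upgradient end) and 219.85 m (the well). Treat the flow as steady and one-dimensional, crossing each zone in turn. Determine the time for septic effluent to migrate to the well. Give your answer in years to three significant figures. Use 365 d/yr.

Total head drop ΔH = 225.06 − 219.85 = 5.21 m
Steady 1-D flow in series ⇒ the Darcy flux q is identical in every zone and the zone head losses add (resistances L/K in series).
Σ(L/K) = 653/0.609 + 479/5.42 = 1072 + 88.38 = 1161 d
q = ΔH / Σ(L/K) = 5.21 / 1161 = 0.004489 m/d (same in every zone)
Zone A: v = q/n = 0.004489/0.21 = 0.02138 m/d → t_A = 653/0.02138 = 30550 d
Zone B: v = q/n = 0.004489/0.39 = 0.01151 m/d → t_B = 479/0.01151 = 41620 d
Total t = 30550 + 41620 = 72160 d
   = 72160 / 365 = 198 yr

198 years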